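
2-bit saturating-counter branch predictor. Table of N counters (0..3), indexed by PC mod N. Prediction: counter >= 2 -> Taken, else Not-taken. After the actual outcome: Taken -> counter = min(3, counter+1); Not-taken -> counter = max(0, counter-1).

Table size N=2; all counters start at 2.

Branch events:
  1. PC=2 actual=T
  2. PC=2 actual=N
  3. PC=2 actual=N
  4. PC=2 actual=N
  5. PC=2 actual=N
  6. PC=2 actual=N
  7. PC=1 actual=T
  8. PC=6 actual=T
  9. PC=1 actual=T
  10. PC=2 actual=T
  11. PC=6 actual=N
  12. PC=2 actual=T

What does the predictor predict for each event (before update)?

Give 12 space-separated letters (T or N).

Answer: T T T N N N T N T N T N

Derivation:
Ev 1: PC=2 idx=0 pred=T actual=T -> ctr[0]=3
Ev 2: PC=2 idx=0 pred=T actual=N -> ctr[0]=2
Ev 3: PC=2 idx=0 pred=T actual=N -> ctr[0]=1
Ev 4: PC=2 idx=0 pred=N actual=N -> ctr[0]=0
Ev 5: PC=2 idx=0 pred=N actual=N -> ctr[0]=0
Ev 6: PC=2 idx=0 pred=N actual=N -> ctr[0]=0
Ev 7: PC=1 idx=1 pred=T actual=T -> ctr[1]=3
Ev 8: PC=6 idx=0 pred=N actual=T -> ctr[0]=1
Ev 9: PC=1 idx=1 pred=T actual=T -> ctr[1]=3
Ev 10: PC=2 idx=0 pred=N actual=T -> ctr[0]=2
Ev 11: PC=6 idx=0 pred=T actual=N -> ctr[0]=1
Ev 12: PC=2 idx=0 pred=N actual=T -> ctr[0]=2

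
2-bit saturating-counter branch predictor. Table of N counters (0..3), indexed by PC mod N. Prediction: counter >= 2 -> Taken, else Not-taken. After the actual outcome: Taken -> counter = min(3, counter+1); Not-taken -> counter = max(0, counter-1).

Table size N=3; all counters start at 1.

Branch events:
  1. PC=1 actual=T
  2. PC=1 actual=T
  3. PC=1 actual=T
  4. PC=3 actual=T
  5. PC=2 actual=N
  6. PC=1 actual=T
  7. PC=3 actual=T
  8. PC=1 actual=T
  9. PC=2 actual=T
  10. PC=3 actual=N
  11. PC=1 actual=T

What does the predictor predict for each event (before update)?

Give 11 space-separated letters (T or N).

Ev 1: PC=1 idx=1 pred=N actual=T -> ctr[1]=2
Ev 2: PC=1 idx=1 pred=T actual=T -> ctr[1]=3
Ev 3: PC=1 idx=1 pred=T actual=T -> ctr[1]=3
Ev 4: PC=3 idx=0 pred=N actual=T -> ctr[0]=2
Ev 5: PC=2 idx=2 pred=N actual=N -> ctr[2]=0
Ev 6: PC=1 idx=1 pred=T actual=T -> ctr[1]=3
Ev 7: PC=3 idx=0 pred=T actual=T -> ctr[0]=3
Ev 8: PC=1 idx=1 pred=T actual=T -> ctr[1]=3
Ev 9: PC=2 idx=2 pred=N actual=T -> ctr[2]=1
Ev 10: PC=3 idx=0 pred=T actual=N -> ctr[0]=2
Ev 11: PC=1 idx=1 pred=T actual=T -> ctr[1]=3

Answer: N T T N N T T T N T T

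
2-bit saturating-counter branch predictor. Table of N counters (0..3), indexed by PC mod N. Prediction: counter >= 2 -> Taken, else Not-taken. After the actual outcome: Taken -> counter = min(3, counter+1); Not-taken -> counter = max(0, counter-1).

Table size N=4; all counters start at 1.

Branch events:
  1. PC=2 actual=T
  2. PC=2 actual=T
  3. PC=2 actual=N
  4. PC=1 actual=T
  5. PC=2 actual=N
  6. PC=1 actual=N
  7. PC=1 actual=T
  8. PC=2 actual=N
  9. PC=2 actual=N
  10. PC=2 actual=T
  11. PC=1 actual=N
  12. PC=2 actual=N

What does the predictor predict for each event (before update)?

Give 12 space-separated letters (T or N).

Ev 1: PC=2 idx=2 pred=N actual=T -> ctr[2]=2
Ev 2: PC=2 idx=2 pred=T actual=T -> ctr[2]=3
Ev 3: PC=2 idx=2 pred=T actual=N -> ctr[2]=2
Ev 4: PC=1 idx=1 pred=N actual=T -> ctr[1]=2
Ev 5: PC=2 idx=2 pred=T actual=N -> ctr[2]=1
Ev 6: PC=1 idx=1 pred=T actual=N -> ctr[1]=1
Ev 7: PC=1 idx=1 pred=N actual=T -> ctr[1]=2
Ev 8: PC=2 idx=2 pred=N actual=N -> ctr[2]=0
Ev 9: PC=2 idx=2 pred=N actual=N -> ctr[2]=0
Ev 10: PC=2 idx=2 pred=N actual=T -> ctr[2]=1
Ev 11: PC=1 idx=1 pred=T actual=N -> ctr[1]=1
Ev 12: PC=2 idx=2 pred=N actual=N -> ctr[2]=0

Answer: N T T N T T N N N N T N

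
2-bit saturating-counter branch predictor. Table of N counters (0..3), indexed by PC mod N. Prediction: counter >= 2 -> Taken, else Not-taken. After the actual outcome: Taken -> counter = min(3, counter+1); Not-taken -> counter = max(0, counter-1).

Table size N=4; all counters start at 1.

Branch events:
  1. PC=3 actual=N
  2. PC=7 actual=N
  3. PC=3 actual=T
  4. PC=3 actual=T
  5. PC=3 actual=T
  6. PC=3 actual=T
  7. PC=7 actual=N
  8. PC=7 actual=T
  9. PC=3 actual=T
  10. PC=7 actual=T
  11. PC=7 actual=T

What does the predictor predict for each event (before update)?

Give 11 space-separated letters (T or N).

Answer: N N N N T T T T T T T

Derivation:
Ev 1: PC=3 idx=3 pred=N actual=N -> ctr[3]=0
Ev 2: PC=7 idx=3 pred=N actual=N -> ctr[3]=0
Ev 3: PC=3 idx=3 pred=N actual=T -> ctr[3]=1
Ev 4: PC=3 idx=3 pred=N actual=T -> ctr[3]=2
Ev 5: PC=3 idx=3 pred=T actual=T -> ctr[3]=3
Ev 6: PC=3 idx=3 pred=T actual=T -> ctr[3]=3
Ev 7: PC=7 idx=3 pred=T actual=N -> ctr[3]=2
Ev 8: PC=7 idx=3 pred=T actual=T -> ctr[3]=3
Ev 9: PC=3 idx=3 pred=T actual=T -> ctr[3]=3
Ev 10: PC=7 idx=3 pred=T actual=T -> ctr[3]=3
Ev 11: PC=7 idx=3 pred=T actual=T -> ctr[3]=3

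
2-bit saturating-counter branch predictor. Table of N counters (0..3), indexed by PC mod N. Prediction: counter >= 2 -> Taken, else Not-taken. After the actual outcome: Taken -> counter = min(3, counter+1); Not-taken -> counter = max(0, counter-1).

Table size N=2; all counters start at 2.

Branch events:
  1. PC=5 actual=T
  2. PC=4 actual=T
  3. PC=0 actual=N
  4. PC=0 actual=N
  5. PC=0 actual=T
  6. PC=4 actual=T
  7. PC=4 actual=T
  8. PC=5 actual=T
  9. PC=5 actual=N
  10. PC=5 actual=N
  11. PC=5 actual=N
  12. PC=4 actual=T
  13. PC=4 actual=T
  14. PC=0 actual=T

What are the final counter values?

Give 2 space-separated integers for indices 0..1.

Answer: 3 0

Derivation:
Ev 1: PC=5 idx=1 pred=T actual=T -> ctr[1]=3
Ev 2: PC=4 idx=0 pred=T actual=T -> ctr[0]=3
Ev 3: PC=0 idx=0 pred=T actual=N -> ctr[0]=2
Ev 4: PC=0 idx=0 pred=T actual=N -> ctr[0]=1
Ev 5: PC=0 idx=0 pred=N actual=T -> ctr[0]=2
Ev 6: PC=4 idx=0 pred=T actual=T -> ctr[0]=3
Ev 7: PC=4 idx=0 pred=T actual=T -> ctr[0]=3
Ev 8: PC=5 idx=1 pred=T actual=T -> ctr[1]=3
Ev 9: PC=5 idx=1 pred=T actual=N -> ctr[1]=2
Ev 10: PC=5 idx=1 pred=T actual=N -> ctr[1]=1
Ev 11: PC=5 idx=1 pred=N actual=N -> ctr[1]=0
Ev 12: PC=4 idx=0 pred=T actual=T -> ctr[0]=3
Ev 13: PC=4 idx=0 pred=T actual=T -> ctr[0]=3
Ev 14: PC=0 idx=0 pred=T actual=T -> ctr[0]=3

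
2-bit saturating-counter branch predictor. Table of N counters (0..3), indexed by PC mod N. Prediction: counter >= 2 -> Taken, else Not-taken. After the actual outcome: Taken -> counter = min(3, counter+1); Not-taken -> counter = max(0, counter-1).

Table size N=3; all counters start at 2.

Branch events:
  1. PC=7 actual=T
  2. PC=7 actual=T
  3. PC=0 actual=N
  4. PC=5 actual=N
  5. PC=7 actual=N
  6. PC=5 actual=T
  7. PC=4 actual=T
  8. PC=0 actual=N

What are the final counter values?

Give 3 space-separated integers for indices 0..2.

Ev 1: PC=7 idx=1 pred=T actual=T -> ctr[1]=3
Ev 2: PC=7 idx=1 pred=T actual=T -> ctr[1]=3
Ev 3: PC=0 idx=0 pred=T actual=N -> ctr[0]=1
Ev 4: PC=5 idx=2 pred=T actual=N -> ctr[2]=1
Ev 5: PC=7 idx=1 pred=T actual=N -> ctr[1]=2
Ev 6: PC=5 idx=2 pred=N actual=T -> ctr[2]=2
Ev 7: PC=4 idx=1 pred=T actual=T -> ctr[1]=3
Ev 8: PC=0 idx=0 pred=N actual=N -> ctr[0]=0

Answer: 0 3 2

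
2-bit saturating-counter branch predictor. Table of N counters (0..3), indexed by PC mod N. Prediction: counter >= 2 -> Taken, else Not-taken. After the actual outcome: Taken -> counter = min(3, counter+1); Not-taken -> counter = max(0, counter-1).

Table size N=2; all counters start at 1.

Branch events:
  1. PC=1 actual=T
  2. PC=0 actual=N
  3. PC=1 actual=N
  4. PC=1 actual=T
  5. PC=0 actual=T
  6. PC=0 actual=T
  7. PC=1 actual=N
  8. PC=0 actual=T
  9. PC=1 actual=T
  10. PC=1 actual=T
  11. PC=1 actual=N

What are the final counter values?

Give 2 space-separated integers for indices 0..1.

Ev 1: PC=1 idx=1 pred=N actual=T -> ctr[1]=2
Ev 2: PC=0 idx=0 pred=N actual=N -> ctr[0]=0
Ev 3: PC=1 idx=1 pred=T actual=N -> ctr[1]=1
Ev 4: PC=1 idx=1 pred=N actual=T -> ctr[1]=2
Ev 5: PC=0 idx=0 pred=N actual=T -> ctr[0]=1
Ev 6: PC=0 idx=0 pred=N actual=T -> ctr[0]=2
Ev 7: PC=1 idx=1 pred=T actual=N -> ctr[1]=1
Ev 8: PC=0 idx=0 pred=T actual=T -> ctr[0]=3
Ev 9: PC=1 idx=1 pred=N actual=T -> ctr[1]=2
Ev 10: PC=1 idx=1 pred=T actual=T -> ctr[1]=3
Ev 11: PC=1 idx=1 pred=T actual=N -> ctr[1]=2

Answer: 3 2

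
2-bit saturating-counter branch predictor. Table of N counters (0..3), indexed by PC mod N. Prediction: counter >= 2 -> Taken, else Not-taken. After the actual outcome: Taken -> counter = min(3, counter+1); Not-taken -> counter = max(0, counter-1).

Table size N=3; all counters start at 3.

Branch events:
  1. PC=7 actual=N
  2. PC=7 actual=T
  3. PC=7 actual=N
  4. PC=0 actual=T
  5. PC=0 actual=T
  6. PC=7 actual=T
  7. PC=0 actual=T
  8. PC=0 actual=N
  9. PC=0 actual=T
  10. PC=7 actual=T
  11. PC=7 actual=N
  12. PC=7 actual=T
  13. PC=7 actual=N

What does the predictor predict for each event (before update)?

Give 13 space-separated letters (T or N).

Ev 1: PC=7 idx=1 pred=T actual=N -> ctr[1]=2
Ev 2: PC=7 idx=1 pred=T actual=T -> ctr[1]=3
Ev 3: PC=7 idx=1 pred=T actual=N -> ctr[1]=2
Ev 4: PC=0 idx=0 pred=T actual=T -> ctr[0]=3
Ev 5: PC=0 idx=0 pred=T actual=T -> ctr[0]=3
Ev 6: PC=7 idx=1 pred=T actual=T -> ctr[1]=3
Ev 7: PC=0 idx=0 pred=T actual=T -> ctr[0]=3
Ev 8: PC=0 idx=0 pred=T actual=N -> ctr[0]=2
Ev 9: PC=0 idx=0 pred=T actual=T -> ctr[0]=3
Ev 10: PC=7 idx=1 pred=T actual=T -> ctr[1]=3
Ev 11: PC=7 idx=1 pred=T actual=N -> ctr[1]=2
Ev 12: PC=7 idx=1 pred=T actual=T -> ctr[1]=3
Ev 13: PC=7 idx=1 pred=T actual=N -> ctr[1]=2

Answer: T T T T T T T T T T T T T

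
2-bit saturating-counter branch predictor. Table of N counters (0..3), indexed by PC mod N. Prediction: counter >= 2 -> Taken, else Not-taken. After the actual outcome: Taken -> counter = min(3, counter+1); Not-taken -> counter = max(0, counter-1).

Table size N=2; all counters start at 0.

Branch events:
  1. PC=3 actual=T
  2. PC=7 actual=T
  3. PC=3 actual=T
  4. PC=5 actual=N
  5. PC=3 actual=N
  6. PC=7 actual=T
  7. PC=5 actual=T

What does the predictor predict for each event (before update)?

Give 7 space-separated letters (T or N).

Answer: N N T T T N T

Derivation:
Ev 1: PC=3 idx=1 pred=N actual=T -> ctr[1]=1
Ev 2: PC=7 idx=1 pred=N actual=T -> ctr[1]=2
Ev 3: PC=3 idx=1 pred=T actual=T -> ctr[1]=3
Ev 4: PC=5 idx=1 pred=T actual=N -> ctr[1]=2
Ev 5: PC=3 idx=1 pred=T actual=N -> ctr[1]=1
Ev 6: PC=7 idx=1 pred=N actual=T -> ctr[1]=2
Ev 7: PC=5 idx=1 pred=T actual=T -> ctr[1]=3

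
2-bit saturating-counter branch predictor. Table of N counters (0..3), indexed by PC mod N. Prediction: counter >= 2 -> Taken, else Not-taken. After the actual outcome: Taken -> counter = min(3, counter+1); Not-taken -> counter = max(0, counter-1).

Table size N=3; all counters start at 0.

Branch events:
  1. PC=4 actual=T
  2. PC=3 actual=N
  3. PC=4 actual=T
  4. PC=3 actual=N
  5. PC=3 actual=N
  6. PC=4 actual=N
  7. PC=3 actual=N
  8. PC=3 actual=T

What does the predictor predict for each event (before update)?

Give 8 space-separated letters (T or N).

Ev 1: PC=4 idx=1 pred=N actual=T -> ctr[1]=1
Ev 2: PC=3 idx=0 pred=N actual=N -> ctr[0]=0
Ev 3: PC=4 idx=1 pred=N actual=T -> ctr[1]=2
Ev 4: PC=3 idx=0 pred=N actual=N -> ctr[0]=0
Ev 5: PC=3 idx=0 pred=N actual=N -> ctr[0]=0
Ev 6: PC=4 idx=1 pred=T actual=N -> ctr[1]=1
Ev 7: PC=3 idx=0 pred=N actual=N -> ctr[0]=0
Ev 8: PC=3 idx=0 pred=N actual=T -> ctr[0]=1

Answer: N N N N N T N N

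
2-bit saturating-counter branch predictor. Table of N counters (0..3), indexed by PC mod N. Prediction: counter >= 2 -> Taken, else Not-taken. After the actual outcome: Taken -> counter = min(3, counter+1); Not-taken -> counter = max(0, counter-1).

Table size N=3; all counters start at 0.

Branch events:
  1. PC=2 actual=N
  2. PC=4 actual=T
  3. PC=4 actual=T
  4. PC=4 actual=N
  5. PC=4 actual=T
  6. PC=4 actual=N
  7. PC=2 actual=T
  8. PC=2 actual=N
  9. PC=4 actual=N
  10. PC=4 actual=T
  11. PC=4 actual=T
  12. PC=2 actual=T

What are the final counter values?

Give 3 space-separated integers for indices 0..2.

Ev 1: PC=2 idx=2 pred=N actual=N -> ctr[2]=0
Ev 2: PC=4 idx=1 pred=N actual=T -> ctr[1]=1
Ev 3: PC=4 idx=1 pred=N actual=T -> ctr[1]=2
Ev 4: PC=4 idx=1 pred=T actual=N -> ctr[1]=1
Ev 5: PC=4 idx=1 pred=N actual=T -> ctr[1]=2
Ev 6: PC=4 idx=1 pred=T actual=N -> ctr[1]=1
Ev 7: PC=2 idx=2 pred=N actual=T -> ctr[2]=1
Ev 8: PC=2 idx=2 pred=N actual=N -> ctr[2]=0
Ev 9: PC=4 idx=1 pred=N actual=N -> ctr[1]=0
Ev 10: PC=4 idx=1 pred=N actual=T -> ctr[1]=1
Ev 11: PC=4 idx=1 pred=N actual=T -> ctr[1]=2
Ev 12: PC=2 idx=2 pred=N actual=T -> ctr[2]=1

Answer: 0 2 1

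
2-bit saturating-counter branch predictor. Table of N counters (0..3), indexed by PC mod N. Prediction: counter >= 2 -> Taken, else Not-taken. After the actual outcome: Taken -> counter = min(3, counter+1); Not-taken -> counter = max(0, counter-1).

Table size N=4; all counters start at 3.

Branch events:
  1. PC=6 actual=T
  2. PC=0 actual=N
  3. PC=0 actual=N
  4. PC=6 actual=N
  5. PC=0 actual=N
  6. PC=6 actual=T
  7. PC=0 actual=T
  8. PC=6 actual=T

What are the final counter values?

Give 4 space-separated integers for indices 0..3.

Ev 1: PC=6 idx=2 pred=T actual=T -> ctr[2]=3
Ev 2: PC=0 idx=0 pred=T actual=N -> ctr[0]=2
Ev 3: PC=0 idx=0 pred=T actual=N -> ctr[0]=1
Ev 4: PC=6 idx=2 pred=T actual=N -> ctr[2]=2
Ev 5: PC=0 idx=0 pred=N actual=N -> ctr[0]=0
Ev 6: PC=6 idx=2 pred=T actual=T -> ctr[2]=3
Ev 7: PC=0 idx=0 pred=N actual=T -> ctr[0]=1
Ev 8: PC=6 idx=2 pred=T actual=T -> ctr[2]=3

Answer: 1 3 3 3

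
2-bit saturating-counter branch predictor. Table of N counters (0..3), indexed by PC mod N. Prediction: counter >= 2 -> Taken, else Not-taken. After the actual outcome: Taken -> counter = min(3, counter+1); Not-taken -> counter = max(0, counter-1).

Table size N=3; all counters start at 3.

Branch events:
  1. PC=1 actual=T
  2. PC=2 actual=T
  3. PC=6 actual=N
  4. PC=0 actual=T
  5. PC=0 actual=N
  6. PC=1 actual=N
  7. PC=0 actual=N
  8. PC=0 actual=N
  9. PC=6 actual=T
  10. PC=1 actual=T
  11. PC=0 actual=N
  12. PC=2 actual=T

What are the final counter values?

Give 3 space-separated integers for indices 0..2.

Answer: 0 3 3

Derivation:
Ev 1: PC=1 idx=1 pred=T actual=T -> ctr[1]=3
Ev 2: PC=2 idx=2 pred=T actual=T -> ctr[2]=3
Ev 3: PC=6 idx=0 pred=T actual=N -> ctr[0]=2
Ev 4: PC=0 idx=0 pred=T actual=T -> ctr[0]=3
Ev 5: PC=0 idx=0 pred=T actual=N -> ctr[0]=2
Ev 6: PC=1 idx=1 pred=T actual=N -> ctr[1]=2
Ev 7: PC=0 idx=0 pred=T actual=N -> ctr[0]=1
Ev 8: PC=0 idx=0 pred=N actual=N -> ctr[0]=0
Ev 9: PC=6 idx=0 pred=N actual=T -> ctr[0]=1
Ev 10: PC=1 idx=1 pred=T actual=T -> ctr[1]=3
Ev 11: PC=0 idx=0 pred=N actual=N -> ctr[0]=0
Ev 12: PC=2 idx=2 pred=T actual=T -> ctr[2]=3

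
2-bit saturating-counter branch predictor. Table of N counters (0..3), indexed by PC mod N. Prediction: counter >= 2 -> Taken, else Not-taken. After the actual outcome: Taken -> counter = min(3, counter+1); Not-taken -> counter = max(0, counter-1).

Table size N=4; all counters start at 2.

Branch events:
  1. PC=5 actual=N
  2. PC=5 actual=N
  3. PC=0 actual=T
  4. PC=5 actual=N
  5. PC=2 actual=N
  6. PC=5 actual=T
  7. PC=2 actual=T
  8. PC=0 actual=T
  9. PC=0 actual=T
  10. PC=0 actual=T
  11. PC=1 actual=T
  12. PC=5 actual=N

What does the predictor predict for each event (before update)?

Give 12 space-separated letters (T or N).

Answer: T N T N T N N T T T N T

Derivation:
Ev 1: PC=5 idx=1 pred=T actual=N -> ctr[1]=1
Ev 2: PC=5 idx=1 pred=N actual=N -> ctr[1]=0
Ev 3: PC=0 idx=0 pred=T actual=T -> ctr[0]=3
Ev 4: PC=5 idx=1 pred=N actual=N -> ctr[1]=0
Ev 5: PC=2 idx=2 pred=T actual=N -> ctr[2]=1
Ev 6: PC=5 idx=1 pred=N actual=T -> ctr[1]=1
Ev 7: PC=2 idx=2 pred=N actual=T -> ctr[2]=2
Ev 8: PC=0 idx=0 pred=T actual=T -> ctr[0]=3
Ev 9: PC=0 idx=0 pred=T actual=T -> ctr[0]=3
Ev 10: PC=0 idx=0 pred=T actual=T -> ctr[0]=3
Ev 11: PC=1 idx=1 pred=N actual=T -> ctr[1]=2
Ev 12: PC=5 idx=1 pred=T actual=N -> ctr[1]=1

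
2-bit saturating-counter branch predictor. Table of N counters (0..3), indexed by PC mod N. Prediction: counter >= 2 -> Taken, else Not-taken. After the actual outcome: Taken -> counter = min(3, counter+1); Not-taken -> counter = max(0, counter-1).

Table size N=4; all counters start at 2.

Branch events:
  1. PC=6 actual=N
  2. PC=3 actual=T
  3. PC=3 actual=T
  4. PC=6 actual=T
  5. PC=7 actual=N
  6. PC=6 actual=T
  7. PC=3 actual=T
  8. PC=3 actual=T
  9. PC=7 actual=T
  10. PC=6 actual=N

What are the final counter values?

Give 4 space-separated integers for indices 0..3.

Answer: 2 2 2 3

Derivation:
Ev 1: PC=6 idx=2 pred=T actual=N -> ctr[2]=1
Ev 2: PC=3 idx=3 pred=T actual=T -> ctr[3]=3
Ev 3: PC=3 idx=3 pred=T actual=T -> ctr[3]=3
Ev 4: PC=6 idx=2 pred=N actual=T -> ctr[2]=2
Ev 5: PC=7 idx=3 pred=T actual=N -> ctr[3]=2
Ev 6: PC=6 idx=2 pred=T actual=T -> ctr[2]=3
Ev 7: PC=3 idx=3 pred=T actual=T -> ctr[3]=3
Ev 8: PC=3 idx=3 pred=T actual=T -> ctr[3]=3
Ev 9: PC=7 idx=3 pred=T actual=T -> ctr[3]=3
Ev 10: PC=6 idx=2 pred=T actual=N -> ctr[2]=2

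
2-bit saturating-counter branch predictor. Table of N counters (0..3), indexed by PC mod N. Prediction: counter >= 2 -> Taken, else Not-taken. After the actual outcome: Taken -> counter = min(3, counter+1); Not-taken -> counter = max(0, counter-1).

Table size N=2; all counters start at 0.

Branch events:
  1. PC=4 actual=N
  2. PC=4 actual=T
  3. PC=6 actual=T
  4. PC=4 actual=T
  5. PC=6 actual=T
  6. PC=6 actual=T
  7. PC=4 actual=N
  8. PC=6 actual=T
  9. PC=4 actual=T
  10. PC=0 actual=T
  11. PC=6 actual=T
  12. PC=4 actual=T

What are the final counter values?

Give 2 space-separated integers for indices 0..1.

Answer: 3 0

Derivation:
Ev 1: PC=4 idx=0 pred=N actual=N -> ctr[0]=0
Ev 2: PC=4 idx=0 pred=N actual=T -> ctr[0]=1
Ev 3: PC=6 idx=0 pred=N actual=T -> ctr[0]=2
Ev 4: PC=4 idx=0 pred=T actual=T -> ctr[0]=3
Ev 5: PC=6 idx=0 pred=T actual=T -> ctr[0]=3
Ev 6: PC=6 idx=0 pred=T actual=T -> ctr[0]=3
Ev 7: PC=4 idx=0 pred=T actual=N -> ctr[0]=2
Ev 8: PC=6 idx=0 pred=T actual=T -> ctr[0]=3
Ev 9: PC=4 idx=0 pred=T actual=T -> ctr[0]=3
Ev 10: PC=0 idx=0 pred=T actual=T -> ctr[0]=3
Ev 11: PC=6 idx=0 pred=T actual=T -> ctr[0]=3
Ev 12: PC=4 idx=0 pred=T actual=T -> ctr[0]=3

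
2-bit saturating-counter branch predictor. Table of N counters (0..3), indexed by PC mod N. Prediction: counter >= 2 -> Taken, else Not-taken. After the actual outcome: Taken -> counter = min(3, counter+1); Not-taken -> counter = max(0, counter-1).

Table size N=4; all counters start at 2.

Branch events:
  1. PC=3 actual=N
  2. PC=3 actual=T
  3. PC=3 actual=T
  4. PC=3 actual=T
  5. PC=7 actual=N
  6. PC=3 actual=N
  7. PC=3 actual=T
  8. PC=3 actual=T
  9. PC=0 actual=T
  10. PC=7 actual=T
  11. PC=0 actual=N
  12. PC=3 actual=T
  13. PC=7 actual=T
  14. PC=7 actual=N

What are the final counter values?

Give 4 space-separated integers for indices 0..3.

Answer: 2 2 2 2

Derivation:
Ev 1: PC=3 idx=3 pred=T actual=N -> ctr[3]=1
Ev 2: PC=3 idx=3 pred=N actual=T -> ctr[3]=2
Ev 3: PC=3 idx=3 pred=T actual=T -> ctr[3]=3
Ev 4: PC=3 idx=3 pred=T actual=T -> ctr[3]=3
Ev 5: PC=7 idx=3 pred=T actual=N -> ctr[3]=2
Ev 6: PC=3 idx=3 pred=T actual=N -> ctr[3]=1
Ev 7: PC=3 idx=3 pred=N actual=T -> ctr[3]=2
Ev 8: PC=3 idx=3 pred=T actual=T -> ctr[3]=3
Ev 9: PC=0 idx=0 pred=T actual=T -> ctr[0]=3
Ev 10: PC=7 idx=3 pred=T actual=T -> ctr[3]=3
Ev 11: PC=0 idx=0 pred=T actual=N -> ctr[0]=2
Ev 12: PC=3 idx=3 pred=T actual=T -> ctr[3]=3
Ev 13: PC=7 idx=3 pred=T actual=T -> ctr[3]=3
Ev 14: PC=7 idx=3 pred=T actual=N -> ctr[3]=2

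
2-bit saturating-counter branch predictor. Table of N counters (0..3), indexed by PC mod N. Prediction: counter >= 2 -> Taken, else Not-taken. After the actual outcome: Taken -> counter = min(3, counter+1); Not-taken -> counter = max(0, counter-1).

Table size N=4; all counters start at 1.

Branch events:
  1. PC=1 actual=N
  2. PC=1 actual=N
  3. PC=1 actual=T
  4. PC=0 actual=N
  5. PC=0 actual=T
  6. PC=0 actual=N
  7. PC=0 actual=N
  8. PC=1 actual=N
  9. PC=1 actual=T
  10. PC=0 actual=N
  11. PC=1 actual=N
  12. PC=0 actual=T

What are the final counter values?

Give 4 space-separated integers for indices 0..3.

Answer: 1 0 1 1

Derivation:
Ev 1: PC=1 idx=1 pred=N actual=N -> ctr[1]=0
Ev 2: PC=1 idx=1 pred=N actual=N -> ctr[1]=0
Ev 3: PC=1 idx=1 pred=N actual=T -> ctr[1]=1
Ev 4: PC=0 idx=0 pred=N actual=N -> ctr[0]=0
Ev 5: PC=0 idx=0 pred=N actual=T -> ctr[0]=1
Ev 6: PC=0 idx=0 pred=N actual=N -> ctr[0]=0
Ev 7: PC=0 idx=0 pred=N actual=N -> ctr[0]=0
Ev 8: PC=1 idx=1 pred=N actual=N -> ctr[1]=0
Ev 9: PC=1 idx=1 pred=N actual=T -> ctr[1]=1
Ev 10: PC=0 idx=0 pred=N actual=N -> ctr[0]=0
Ev 11: PC=1 idx=1 pred=N actual=N -> ctr[1]=0
Ev 12: PC=0 idx=0 pred=N actual=T -> ctr[0]=1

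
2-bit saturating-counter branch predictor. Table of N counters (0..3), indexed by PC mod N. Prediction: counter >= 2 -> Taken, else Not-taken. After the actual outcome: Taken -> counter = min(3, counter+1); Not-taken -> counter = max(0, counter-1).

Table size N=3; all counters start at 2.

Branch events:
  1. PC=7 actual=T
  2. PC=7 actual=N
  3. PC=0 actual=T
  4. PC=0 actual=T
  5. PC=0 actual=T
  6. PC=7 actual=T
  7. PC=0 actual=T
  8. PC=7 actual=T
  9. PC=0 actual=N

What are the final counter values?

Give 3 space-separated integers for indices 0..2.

Ev 1: PC=7 idx=1 pred=T actual=T -> ctr[1]=3
Ev 2: PC=7 idx=1 pred=T actual=N -> ctr[1]=2
Ev 3: PC=0 idx=0 pred=T actual=T -> ctr[0]=3
Ev 4: PC=0 idx=0 pred=T actual=T -> ctr[0]=3
Ev 5: PC=0 idx=0 pred=T actual=T -> ctr[0]=3
Ev 6: PC=7 idx=1 pred=T actual=T -> ctr[1]=3
Ev 7: PC=0 idx=0 pred=T actual=T -> ctr[0]=3
Ev 8: PC=7 idx=1 pred=T actual=T -> ctr[1]=3
Ev 9: PC=0 idx=0 pred=T actual=N -> ctr[0]=2

Answer: 2 3 2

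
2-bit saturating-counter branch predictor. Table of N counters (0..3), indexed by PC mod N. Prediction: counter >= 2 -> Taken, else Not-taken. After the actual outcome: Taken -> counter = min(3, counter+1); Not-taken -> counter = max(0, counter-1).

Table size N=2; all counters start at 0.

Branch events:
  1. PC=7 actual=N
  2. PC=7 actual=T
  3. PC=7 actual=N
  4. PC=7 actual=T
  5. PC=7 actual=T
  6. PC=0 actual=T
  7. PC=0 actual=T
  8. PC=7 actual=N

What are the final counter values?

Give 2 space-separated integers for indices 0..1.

Ev 1: PC=7 idx=1 pred=N actual=N -> ctr[1]=0
Ev 2: PC=7 idx=1 pred=N actual=T -> ctr[1]=1
Ev 3: PC=7 idx=1 pred=N actual=N -> ctr[1]=0
Ev 4: PC=7 idx=1 pred=N actual=T -> ctr[1]=1
Ev 5: PC=7 idx=1 pred=N actual=T -> ctr[1]=2
Ev 6: PC=0 idx=0 pred=N actual=T -> ctr[0]=1
Ev 7: PC=0 idx=0 pred=N actual=T -> ctr[0]=2
Ev 8: PC=7 idx=1 pred=T actual=N -> ctr[1]=1

Answer: 2 1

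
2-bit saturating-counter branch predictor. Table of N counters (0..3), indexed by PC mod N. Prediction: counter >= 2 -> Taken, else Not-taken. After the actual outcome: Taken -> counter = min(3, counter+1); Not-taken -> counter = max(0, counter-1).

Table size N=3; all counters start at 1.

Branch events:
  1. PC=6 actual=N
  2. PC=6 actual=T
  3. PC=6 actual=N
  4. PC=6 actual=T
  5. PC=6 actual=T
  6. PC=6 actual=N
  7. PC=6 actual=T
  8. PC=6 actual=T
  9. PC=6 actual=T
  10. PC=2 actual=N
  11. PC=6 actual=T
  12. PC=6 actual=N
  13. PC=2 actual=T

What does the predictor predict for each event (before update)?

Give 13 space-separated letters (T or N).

Answer: N N N N N T N T T N T T N

Derivation:
Ev 1: PC=6 idx=0 pred=N actual=N -> ctr[0]=0
Ev 2: PC=6 idx=0 pred=N actual=T -> ctr[0]=1
Ev 3: PC=6 idx=0 pred=N actual=N -> ctr[0]=0
Ev 4: PC=6 idx=0 pred=N actual=T -> ctr[0]=1
Ev 5: PC=6 idx=0 pred=N actual=T -> ctr[0]=2
Ev 6: PC=6 idx=0 pred=T actual=N -> ctr[0]=1
Ev 7: PC=6 idx=0 pred=N actual=T -> ctr[0]=2
Ev 8: PC=6 idx=0 pred=T actual=T -> ctr[0]=3
Ev 9: PC=6 idx=0 pred=T actual=T -> ctr[0]=3
Ev 10: PC=2 idx=2 pred=N actual=N -> ctr[2]=0
Ev 11: PC=6 idx=0 pred=T actual=T -> ctr[0]=3
Ev 12: PC=6 idx=0 pred=T actual=N -> ctr[0]=2
Ev 13: PC=2 idx=2 pred=N actual=T -> ctr[2]=1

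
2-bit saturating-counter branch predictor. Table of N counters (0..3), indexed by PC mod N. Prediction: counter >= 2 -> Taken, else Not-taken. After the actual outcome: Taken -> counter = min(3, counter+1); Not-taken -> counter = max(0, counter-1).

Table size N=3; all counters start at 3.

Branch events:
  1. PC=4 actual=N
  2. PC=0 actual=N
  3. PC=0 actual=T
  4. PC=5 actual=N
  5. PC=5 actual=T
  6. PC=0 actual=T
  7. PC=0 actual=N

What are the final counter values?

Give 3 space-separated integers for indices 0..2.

Answer: 2 2 3

Derivation:
Ev 1: PC=4 idx=1 pred=T actual=N -> ctr[1]=2
Ev 2: PC=0 idx=0 pred=T actual=N -> ctr[0]=2
Ev 3: PC=0 idx=0 pred=T actual=T -> ctr[0]=3
Ev 4: PC=5 idx=2 pred=T actual=N -> ctr[2]=2
Ev 5: PC=5 idx=2 pred=T actual=T -> ctr[2]=3
Ev 6: PC=0 idx=0 pred=T actual=T -> ctr[0]=3
Ev 7: PC=0 idx=0 pred=T actual=N -> ctr[0]=2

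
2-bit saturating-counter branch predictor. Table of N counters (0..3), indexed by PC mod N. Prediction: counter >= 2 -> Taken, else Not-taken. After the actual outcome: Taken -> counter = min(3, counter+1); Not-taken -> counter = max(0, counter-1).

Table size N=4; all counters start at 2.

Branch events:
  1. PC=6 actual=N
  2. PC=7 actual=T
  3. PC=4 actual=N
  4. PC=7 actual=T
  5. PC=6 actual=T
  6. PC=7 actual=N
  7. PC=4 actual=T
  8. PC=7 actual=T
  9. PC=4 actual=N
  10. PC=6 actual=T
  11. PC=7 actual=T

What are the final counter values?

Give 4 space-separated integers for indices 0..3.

Answer: 1 2 3 3

Derivation:
Ev 1: PC=6 idx=2 pred=T actual=N -> ctr[2]=1
Ev 2: PC=7 idx=3 pred=T actual=T -> ctr[3]=3
Ev 3: PC=4 idx=0 pred=T actual=N -> ctr[0]=1
Ev 4: PC=7 idx=3 pred=T actual=T -> ctr[3]=3
Ev 5: PC=6 idx=2 pred=N actual=T -> ctr[2]=2
Ev 6: PC=7 idx=3 pred=T actual=N -> ctr[3]=2
Ev 7: PC=4 idx=0 pred=N actual=T -> ctr[0]=2
Ev 8: PC=7 idx=3 pred=T actual=T -> ctr[3]=3
Ev 9: PC=4 idx=0 pred=T actual=N -> ctr[0]=1
Ev 10: PC=6 idx=2 pred=T actual=T -> ctr[2]=3
Ev 11: PC=7 idx=3 pred=T actual=T -> ctr[3]=3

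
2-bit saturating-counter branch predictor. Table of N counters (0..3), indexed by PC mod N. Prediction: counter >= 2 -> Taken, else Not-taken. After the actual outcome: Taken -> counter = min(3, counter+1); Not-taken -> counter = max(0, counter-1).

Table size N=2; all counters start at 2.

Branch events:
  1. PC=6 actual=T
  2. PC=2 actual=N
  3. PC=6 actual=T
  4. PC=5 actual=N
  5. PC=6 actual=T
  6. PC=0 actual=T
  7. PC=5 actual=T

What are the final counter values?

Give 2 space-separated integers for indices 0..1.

Ev 1: PC=6 idx=0 pred=T actual=T -> ctr[0]=3
Ev 2: PC=2 idx=0 pred=T actual=N -> ctr[0]=2
Ev 3: PC=6 idx=0 pred=T actual=T -> ctr[0]=3
Ev 4: PC=5 idx=1 pred=T actual=N -> ctr[1]=1
Ev 5: PC=6 idx=0 pred=T actual=T -> ctr[0]=3
Ev 6: PC=0 idx=0 pred=T actual=T -> ctr[0]=3
Ev 7: PC=5 idx=1 pred=N actual=T -> ctr[1]=2

Answer: 3 2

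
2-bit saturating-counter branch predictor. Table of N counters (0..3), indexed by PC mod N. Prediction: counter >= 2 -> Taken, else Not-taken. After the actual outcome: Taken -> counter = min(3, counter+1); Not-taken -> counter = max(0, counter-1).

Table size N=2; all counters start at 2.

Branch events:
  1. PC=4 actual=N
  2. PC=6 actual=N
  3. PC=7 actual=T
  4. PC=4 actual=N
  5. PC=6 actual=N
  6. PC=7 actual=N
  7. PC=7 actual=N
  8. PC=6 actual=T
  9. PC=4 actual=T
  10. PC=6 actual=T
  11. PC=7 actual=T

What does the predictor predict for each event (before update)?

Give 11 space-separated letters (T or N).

Ev 1: PC=4 idx=0 pred=T actual=N -> ctr[0]=1
Ev 2: PC=6 idx=0 pred=N actual=N -> ctr[0]=0
Ev 3: PC=7 idx=1 pred=T actual=T -> ctr[1]=3
Ev 4: PC=4 idx=0 pred=N actual=N -> ctr[0]=0
Ev 5: PC=6 idx=0 pred=N actual=N -> ctr[0]=0
Ev 6: PC=7 idx=1 pred=T actual=N -> ctr[1]=2
Ev 7: PC=7 idx=1 pred=T actual=N -> ctr[1]=1
Ev 8: PC=6 idx=0 pred=N actual=T -> ctr[0]=1
Ev 9: PC=4 idx=0 pred=N actual=T -> ctr[0]=2
Ev 10: PC=6 idx=0 pred=T actual=T -> ctr[0]=3
Ev 11: PC=7 idx=1 pred=N actual=T -> ctr[1]=2

Answer: T N T N N T T N N T N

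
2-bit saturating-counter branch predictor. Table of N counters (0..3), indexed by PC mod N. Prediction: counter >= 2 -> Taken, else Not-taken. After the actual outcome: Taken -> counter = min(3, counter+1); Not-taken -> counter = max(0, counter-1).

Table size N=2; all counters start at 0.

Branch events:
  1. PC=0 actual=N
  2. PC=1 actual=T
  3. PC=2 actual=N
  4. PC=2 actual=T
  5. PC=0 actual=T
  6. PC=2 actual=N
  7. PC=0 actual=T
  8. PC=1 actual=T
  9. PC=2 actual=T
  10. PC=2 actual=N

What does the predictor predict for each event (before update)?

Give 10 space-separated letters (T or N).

Answer: N N N N N T N N T T

Derivation:
Ev 1: PC=0 idx=0 pred=N actual=N -> ctr[0]=0
Ev 2: PC=1 idx=1 pred=N actual=T -> ctr[1]=1
Ev 3: PC=2 idx=0 pred=N actual=N -> ctr[0]=0
Ev 4: PC=2 idx=0 pred=N actual=T -> ctr[0]=1
Ev 5: PC=0 idx=0 pred=N actual=T -> ctr[0]=2
Ev 6: PC=2 idx=0 pred=T actual=N -> ctr[0]=1
Ev 7: PC=0 idx=0 pred=N actual=T -> ctr[0]=2
Ev 8: PC=1 idx=1 pred=N actual=T -> ctr[1]=2
Ev 9: PC=2 idx=0 pred=T actual=T -> ctr[0]=3
Ev 10: PC=2 idx=0 pred=T actual=N -> ctr[0]=2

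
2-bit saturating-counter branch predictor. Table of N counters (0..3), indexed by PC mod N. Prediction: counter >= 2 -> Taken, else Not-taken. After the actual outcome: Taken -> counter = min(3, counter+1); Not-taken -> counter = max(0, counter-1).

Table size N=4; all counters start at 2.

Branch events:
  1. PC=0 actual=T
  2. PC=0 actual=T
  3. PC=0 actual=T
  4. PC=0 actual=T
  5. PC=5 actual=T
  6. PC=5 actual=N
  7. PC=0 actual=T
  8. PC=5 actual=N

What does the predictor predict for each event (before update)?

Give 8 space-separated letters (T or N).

Answer: T T T T T T T T

Derivation:
Ev 1: PC=0 idx=0 pred=T actual=T -> ctr[0]=3
Ev 2: PC=0 idx=0 pred=T actual=T -> ctr[0]=3
Ev 3: PC=0 idx=0 pred=T actual=T -> ctr[0]=3
Ev 4: PC=0 idx=0 pred=T actual=T -> ctr[0]=3
Ev 5: PC=5 idx=1 pred=T actual=T -> ctr[1]=3
Ev 6: PC=5 idx=1 pred=T actual=N -> ctr[1]=2
Ev 7: PC=0 idx=0 pred=T actual=T -> ctr[0]=3
Ev 8: PC=5 idx=1 pred=T actual=N -> ctr[1]=1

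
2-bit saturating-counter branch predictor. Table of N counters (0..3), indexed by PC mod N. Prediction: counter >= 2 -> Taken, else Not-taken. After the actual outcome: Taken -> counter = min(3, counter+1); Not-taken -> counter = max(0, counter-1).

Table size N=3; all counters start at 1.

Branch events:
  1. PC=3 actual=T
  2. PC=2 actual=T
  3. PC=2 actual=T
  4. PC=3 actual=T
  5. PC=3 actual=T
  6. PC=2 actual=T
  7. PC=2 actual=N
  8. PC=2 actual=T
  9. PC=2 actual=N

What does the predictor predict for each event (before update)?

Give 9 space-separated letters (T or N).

Ev 1: PC=3 idx=0 pred=N actual=T -> ctr[0]=2
Ev 2: PC=2 idx=2 pred=N actual=T -> ctr[2]=2
Ev 3: PC=2 idx=2 pred=T actual=T -> ctr[2]=3
Ev 4: PC=3 idx=0 pred=T actual=T -> ctr[0]=3
Ev 5: PC=3 idx=0 pred=T actual=T -> ctr[0]=3
Ev 6: PC=2 idx=2 pred=T actual=T -> ctr[2]=3
Ev 7: PC=2 idx=2 pred=T actual=N -> ctr[2]=2
Ev 8: PC=2 idx=2 pred=T actual=T -> ctr[2]=3
Ev 9: PC=2 idx=2 pred=T actual=N -> ctr[2]=2

Answer: N N T T T T T T T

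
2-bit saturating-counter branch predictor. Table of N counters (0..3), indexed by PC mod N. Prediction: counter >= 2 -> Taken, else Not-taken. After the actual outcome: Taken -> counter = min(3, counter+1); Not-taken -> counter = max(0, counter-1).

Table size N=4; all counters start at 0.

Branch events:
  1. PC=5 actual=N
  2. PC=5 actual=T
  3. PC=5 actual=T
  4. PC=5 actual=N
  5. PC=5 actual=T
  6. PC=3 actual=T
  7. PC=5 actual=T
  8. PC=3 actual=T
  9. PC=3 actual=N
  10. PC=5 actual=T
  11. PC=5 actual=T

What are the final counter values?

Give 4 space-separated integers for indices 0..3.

Answer: 0 3 0 1

Derivation:
Ev 1: PC=5 idx=1 pred=N actual=N -> ctr[1]=0
Ev 2: PC=5 idx=1 pred=N actual=T -> ctr[1]=1
Ev 3: PC=5 idx=1 pred=N actual=T -> ctr[1]=2
Ev 4: PC=5 idx=1 pred=T actual=N -> ctr[1]=1
Ev 5: PC=5 idx=1 pred=N actual=T -> ctr[1]=2
Ev 6: PC=3 idx=3 pred=N actual=T -> ctr[3]=1
Ev 7: PC=5 idx=1 pred=T actual=T -> ctr[1]=3
Ev 8: PC=3 idx=3 pred=N actual=T -> ctr[3]=2
Ev 9: PC=3 idx=3 pred=T actual=N -> ctr[3]=1
Ev 10: PC=5 idx=1 pred=T actual=T -> ctr[1]=3
Ev 11: PC=5 idx=1 pred=T actual=T -> ctr[1]=3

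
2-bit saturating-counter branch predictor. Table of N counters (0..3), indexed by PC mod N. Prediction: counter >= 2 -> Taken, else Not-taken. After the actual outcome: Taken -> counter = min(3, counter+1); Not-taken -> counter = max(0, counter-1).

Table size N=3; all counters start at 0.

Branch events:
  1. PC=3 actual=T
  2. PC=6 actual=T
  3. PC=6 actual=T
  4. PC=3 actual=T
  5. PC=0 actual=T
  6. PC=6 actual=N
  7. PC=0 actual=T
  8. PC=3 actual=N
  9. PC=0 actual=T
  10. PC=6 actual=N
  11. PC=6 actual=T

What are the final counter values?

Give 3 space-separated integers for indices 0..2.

Ev 1: PC=3 idx=0 pred=N actual=T -> ctr[0]=1
Ev 2: PC=6 idx=0 pred=N actual=T -> ctr[0]=2
Ev 3: PC=6 idx=0 pred=T actual=T -> ctr[0]=3
Ev 4: PC=3 idx=0 pred=T actual=T -> ctr[0]=3
Ev 5: PC=0 idx=0 pred=T actual=T -> ctr[0]=3
Ev 6: PC=6 idx=0 pred=T actual=N -> ctr[0]=2
Ev 7: PC=0 idx=0 pred=T actual=T -> ctr[0]=3
Ev 8: PC=3 idx=0 pred=T actual=N -> ctr[0]=2
Ev 9: PC=0 idx=0 pred=T actual=T -> ctr[0]=3
Ev 10: PC=6 idx=0 pred=T actual=N -> ctr[0]=2
Ev 11: PC=6 idx=0 pred=T actual=T -> ctr[0]=3

Answer: 3 0 0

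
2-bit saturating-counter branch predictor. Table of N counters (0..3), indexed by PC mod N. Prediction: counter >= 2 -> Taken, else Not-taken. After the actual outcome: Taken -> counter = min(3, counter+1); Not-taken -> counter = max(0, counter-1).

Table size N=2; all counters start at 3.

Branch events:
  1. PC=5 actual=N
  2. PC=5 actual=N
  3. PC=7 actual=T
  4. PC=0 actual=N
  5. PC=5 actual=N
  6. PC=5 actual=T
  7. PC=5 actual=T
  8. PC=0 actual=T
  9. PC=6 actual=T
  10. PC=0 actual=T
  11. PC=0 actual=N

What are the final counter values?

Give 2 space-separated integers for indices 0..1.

Ev 1: PC=5 idx=1 pred=T actual=N -> ctr[1]=2
Ev 2: PC=5 idx=1 pred=T actual=N -> ctr[1]=1
Ev 3: PC=7 idx=1 pred=N actual=T -> ctr[1]=2
Ev 4: PC=0 idx=0 pred=T actual=N -> ctr[0]=2
Ev 5: PC=5 idx=1 pred=T actual=N -> ctr[1]=1
Ev 6: PC=5 idx=1 pred=N actual=T -> ctr[1]=2
Ev 7: PC=5 idx=1 pred=T actual=T -> ctr[1]=3
Ev 8: PC=0 idx=0 pred=T actual=T -> ctr[0]=3
Ev 9: PC=6 idx=0 pred=T actual=T -> ctr[0]=3
Ev 10: PC=0 idx=0 pred=T actual=T -> ctr[0]=3
Ev 11: PC=0 idx=0 pred=T actual=N -> ctr[0]=2

Answer: 2 3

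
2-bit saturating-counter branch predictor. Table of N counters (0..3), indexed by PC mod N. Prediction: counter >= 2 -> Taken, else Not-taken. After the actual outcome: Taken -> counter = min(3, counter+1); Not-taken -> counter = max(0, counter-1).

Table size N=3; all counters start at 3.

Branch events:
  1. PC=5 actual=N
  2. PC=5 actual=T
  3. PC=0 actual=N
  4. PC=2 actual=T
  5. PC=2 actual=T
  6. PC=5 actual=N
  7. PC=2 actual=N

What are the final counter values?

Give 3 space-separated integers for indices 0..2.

Answer: 2 3 1

Derivation:
Ev 1: PC=5 idx=2 pred=T actual=N -> ctr[2]=2
Ev 2: PC=5 idx=2 pred=T actual=T -> ctr[2]=3
Ev 3: PC=0 idx=0 pred=T actual=N -> ctr[0]=2
Ev 4: PC=2 idx=2 pred=T actual=T -> ctr[2]=3
Ev 5: PC=2 idx=2 pred=T actual=T -> ctr[2]=3
Ev 6: PC=5 idx=2 pred=T actual=N -> ctr[2]=2
Ev 7: PC=2 idx=2 pred=T actual=N -> ctr[2]=1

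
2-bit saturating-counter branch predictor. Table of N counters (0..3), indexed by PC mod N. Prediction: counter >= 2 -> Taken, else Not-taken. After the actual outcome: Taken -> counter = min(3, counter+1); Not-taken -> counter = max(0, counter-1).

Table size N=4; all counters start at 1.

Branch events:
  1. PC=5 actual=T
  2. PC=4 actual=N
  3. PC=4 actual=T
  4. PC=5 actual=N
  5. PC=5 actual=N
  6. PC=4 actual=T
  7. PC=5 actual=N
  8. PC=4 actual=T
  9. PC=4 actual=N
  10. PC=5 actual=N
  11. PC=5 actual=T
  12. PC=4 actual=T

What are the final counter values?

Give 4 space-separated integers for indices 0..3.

Ev 1: PC=5 idx=1 pred=N actual=T -> ctr[1]=2
Ev 2: PC=4 idx=0 pred=N actual=N -> ctr[0]=0
Ev 3: PC=4 idx=0 pred=N actual=T -> ctr[0]=1
Ev 4: PC=5 idx=1 pred=T actual=N -> ctr[1]=1
Ev 5: PC=5 idx=1 pred=N actual=N -> ctr[1]=0
Ev 6: PC=4 idx=0 pred=N actual=T -> ctr[0]=2
Ev 7: PC=5 idx=1 pred=N actual=N -> ctr[1]=0
Ev 8: PC=4 idx=0 pred=T actual=T -> ctr[0]=3
Ev 9: PC=4 idx=0 pred=T actual=N -> ctr[0]=2
Ev 10: PC=5 idx=1 pred=N actual=N -> ctr[1]=0
Ev 11: PC=5 idx=1 pred=N actual=T -> ctr[1]=1
Ev 12: PC=4 idx=0 pred=T actual=T -> ctr[0]=3

Answer: 3 1 1 1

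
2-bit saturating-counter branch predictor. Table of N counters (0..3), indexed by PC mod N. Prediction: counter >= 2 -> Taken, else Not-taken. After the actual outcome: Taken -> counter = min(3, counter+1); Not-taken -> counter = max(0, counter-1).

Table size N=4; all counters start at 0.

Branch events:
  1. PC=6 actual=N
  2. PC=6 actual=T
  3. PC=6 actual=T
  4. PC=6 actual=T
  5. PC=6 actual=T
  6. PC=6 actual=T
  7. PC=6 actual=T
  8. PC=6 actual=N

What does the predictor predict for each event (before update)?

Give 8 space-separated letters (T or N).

Ev 1: PC=6 idx=2 pred=N actual=N -> ctr[2]=0
Ev 2: PC=6 idx=2 pred=N actual=T -> ctr[2]=1
Ev 3: PC=6 idx=2 pred=N actual=T -> ctr[2]=2
Ev 4: PC=6 idx=2 pred=T actual=T -> ctr[2]=3
Ev 5: PC=6 idx=2 pred=T actual=T -> ctr[2]=3
Ev 6: PC=6 idx=2 pred=T actual=T -> ctr[2]=3
Ev 7: PC=6 idx=2 pred=T actual=T -> ctr[2]=3
Ev 8: PC=6 idx=2 pred=T actual=N -> ctr[2]=2

Answer: N N N T T T T T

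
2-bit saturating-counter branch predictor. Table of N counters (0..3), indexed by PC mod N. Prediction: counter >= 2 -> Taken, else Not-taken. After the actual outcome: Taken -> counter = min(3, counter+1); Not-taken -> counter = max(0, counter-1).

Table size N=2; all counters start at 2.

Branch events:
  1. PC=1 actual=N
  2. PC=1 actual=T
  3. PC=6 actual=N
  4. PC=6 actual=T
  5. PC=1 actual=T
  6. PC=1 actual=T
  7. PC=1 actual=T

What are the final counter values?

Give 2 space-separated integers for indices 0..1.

Answer: 2 3

Derivation:
Ev 1: PC=1 idx=1 pred=T actual=N -> ctr[1]=1
Ev 2: PC=1 idx=1 pred=N actual=T -> ctr[1]=2
Ev 3: PC=6 idx=0 pred=T actual=N -> ctr[0]=1
Ev 4: PC=6 idx=0 pred=N actual=T -> ctr[0]=2
Ev 5: PC=1 idx=1 pred=T actual=T -> ctr[1]=3
Ev 6: PC=1 idx=1 pred=T actual=T -> ctr[1]=3
Ev 7: PC=1 idx=1 pred=T actual=T -> ctr[1]=3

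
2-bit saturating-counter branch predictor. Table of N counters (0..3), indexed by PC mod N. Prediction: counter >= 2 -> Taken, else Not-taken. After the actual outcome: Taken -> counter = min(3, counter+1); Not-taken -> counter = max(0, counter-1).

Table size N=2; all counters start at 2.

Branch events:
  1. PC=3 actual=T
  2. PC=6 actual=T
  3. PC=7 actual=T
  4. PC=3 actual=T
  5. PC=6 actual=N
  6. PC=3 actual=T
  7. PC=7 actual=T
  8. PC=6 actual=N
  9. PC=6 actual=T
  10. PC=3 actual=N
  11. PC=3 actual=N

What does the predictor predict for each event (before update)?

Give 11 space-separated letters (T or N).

Ev 1: PC=3 idx=1 pred=T actual=T -> ctr[1]=3
Ev 2: PC=6 idx=0 pred=T actual=T -> ctr[0]=3
Ev 3: PC=7 idx=1 pred=T actual=T -> ctr[1]=3
Ev 4: PC=3 idx=1 pred=T actual=T -> ctr[1]=3
Ev 5: PC=6 idx=0 pred=T actual=N -> ctr[0]=2
Ev 6: PC=3 idx=1 pred=T actual=T -> ctr[1]=3
Ev 7: PC=7 idx=1 pred=T actual=T -> ctr[1]=3
Ev 8: PC=6 idx=0 pred=T actual=N -> ctr[0]=1
Ev 9: PC=6 idx=0 pred=N actual=T -> ctr[0]=2
Ev 10: PC=3 idx=1 pred=T actual=N -> ctr[1]=2
Ev 11: PC=3 idx=1 pred=T actual=N -> ctr[1]=1

Answer: T T T T T T T T N T T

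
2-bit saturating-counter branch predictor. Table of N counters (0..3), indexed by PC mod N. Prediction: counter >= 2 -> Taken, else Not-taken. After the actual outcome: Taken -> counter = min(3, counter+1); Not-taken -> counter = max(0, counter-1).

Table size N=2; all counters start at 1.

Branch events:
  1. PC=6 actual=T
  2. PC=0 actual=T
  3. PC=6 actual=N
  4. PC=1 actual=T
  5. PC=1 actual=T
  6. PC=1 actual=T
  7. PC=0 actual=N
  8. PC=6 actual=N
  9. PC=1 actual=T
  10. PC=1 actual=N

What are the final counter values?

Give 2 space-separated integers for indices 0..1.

Ev 1: PC=6 idx=0 pred=N actual=T -> ctr[0]=2
Ev 2: PC=0 idx=0 pred=T actual=T -> ctr[0]=3
Ev 3: PC=6 idx=0 pred=T actual=N -> ctr[0]=2
Ev 4: PC=1 idx=1 pred=N actual=T -> ctr[1]=2
Ev 5: PC=1 idx=1 pred=T actual=T -> ctr[1]=3
Ev 6: PC=1 idx=1 pred=T actual=T -> ctr[1]=3
Ev 7: PC=0 idx=0 pred=T actual=N -> ctr[0]=1
Ev 8: PC=6 idx=0 pred=N actual=N -> ctr[0]=0
Ev 9: PC=1 idx=1 pred=T actual=T -> ctr[1]=3
Ev 10: PC=1 idx=1 pred=T actual=N -> ctr[1]=2

Answer: 0 2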